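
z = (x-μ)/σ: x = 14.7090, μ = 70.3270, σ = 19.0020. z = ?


z = (14.7090 - 70.3270)/19.0020
= -55.6180/19.0020
= -2.9270

z = -2.9270


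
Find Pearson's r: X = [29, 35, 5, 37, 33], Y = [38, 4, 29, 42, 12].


Mean X = 27.8000, Mean Y = 25.0000
SD X = 11.702991, SD Y = 14.724130
Cov = -27.600000
r = -27.600000/(11.702991*14.724130) = -0.1602

r = -0.1602


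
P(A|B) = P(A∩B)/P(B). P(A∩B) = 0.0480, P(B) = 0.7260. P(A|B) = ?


P(A|B) = 0.0480/0.7260 = 0.0661

P(A|B) = 0.0661


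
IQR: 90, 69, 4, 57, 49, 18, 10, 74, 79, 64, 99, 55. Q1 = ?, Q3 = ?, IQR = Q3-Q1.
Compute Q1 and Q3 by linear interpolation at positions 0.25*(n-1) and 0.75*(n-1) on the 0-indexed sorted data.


Sorted: 4, 10, 18, 49, 55, 57, 64, 69, 74, 79, 90, 99
Q1 (25th %ile) = 41.2500
Q3 (75th %ile) = 75.2500
IQR = 75.2500 - 41.2500 = 34.0000

IQR = 34.0000


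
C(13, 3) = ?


C(13,3) = 13!/(3! × 10!)
= 6227020800/(6 × 3628800)
= 286

C(13,3) = 286


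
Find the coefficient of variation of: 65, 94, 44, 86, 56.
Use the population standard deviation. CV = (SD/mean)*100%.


Mean = 69.0000
SD = 18.5688
CV = (18.5688/69.0000)*100 = 26.9113%

CV = 26.9113%


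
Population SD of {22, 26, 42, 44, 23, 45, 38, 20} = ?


Mean = 32.5000
Variance = 101.0000
SD = sqrt(101.0000) = 10.0499

SD = 10.0499


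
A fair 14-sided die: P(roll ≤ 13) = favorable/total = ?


Favorable outcomes (roll ≤ 13): 13
Total outcomes = 14
P = 13/14 = 0.9286

P = 0.9286


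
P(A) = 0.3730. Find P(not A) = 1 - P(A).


P(not A) = 1 - 0.3730 = 0.6270

P(not A) = 0.6270


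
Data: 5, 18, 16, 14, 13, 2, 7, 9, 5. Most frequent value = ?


Frequencies: 2:1, 5:2, 7:1, 9:1, 13:1, 14:1, 16:1, 18:1
Max frequency = 2
Mode = 5

Mode = 5


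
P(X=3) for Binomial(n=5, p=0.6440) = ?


C(5,3) = 10
p^3 = 0.267090
(1-p)^2 = 0.126736
P = 10 * 0.267090 * 0.126736 = 0.3385

P(X=3) = 0.3385


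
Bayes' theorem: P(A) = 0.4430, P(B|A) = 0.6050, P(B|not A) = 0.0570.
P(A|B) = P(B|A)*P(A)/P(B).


P(B) = P(B|A)*P(A) + P(B|A')*P(A')
= 0.6050*0.4430 + 0.0570*0.5570
= 0.268015 + 0.031749 = 0.299764
P(A|B) = 0.268015/0.299764 = 0.8941

P(A|B) = 0.8941


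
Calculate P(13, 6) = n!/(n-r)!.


P(13,6) = 13!/7!
= 6227020800/5040
= 1235520

P(13,6) = 1235520


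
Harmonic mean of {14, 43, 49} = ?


Sum of reciprocals = 1/14 + 1/43 + 1/49 = 0.115093
HM = 3/0.115093 = 26.0660

HM = 26.0660


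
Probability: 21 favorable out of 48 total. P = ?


P = 21/48 = 0.4375

P = 0.4375


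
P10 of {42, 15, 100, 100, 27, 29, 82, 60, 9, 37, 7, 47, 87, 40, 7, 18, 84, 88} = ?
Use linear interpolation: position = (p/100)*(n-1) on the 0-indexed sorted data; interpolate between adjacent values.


Sorted: 7, 7, 9, 15, 18, 27, 29, 37, 40, 42, 47, 60, 82, 84, 87, 88, 100, 100
n = 18
Index = 10/100 * 17 = 1.7000
Lower = data[1] = 7, Upper = data[2] = 9
P10 = 7 + 0.7000*(2) = 8.4000

P10 = 8.4000


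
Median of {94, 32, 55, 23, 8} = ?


Sorted: 8, 23, 32, 55, 94
n = 5 (odd)
Middle value = 32

Median = 32


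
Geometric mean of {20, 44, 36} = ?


Product = 20 × 44 × 36 = 31680
GM = 31680^(1/3) = 31.6418

GM = 31.6418


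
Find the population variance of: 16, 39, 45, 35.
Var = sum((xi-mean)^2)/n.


Mean = 33.7500
Squared deviations: 315.0625, 27.5625, 126.5625, 1.5625
Sum = 470.7500
Variance = 470.7500/4 = 117.6875

Variance = 117.6875


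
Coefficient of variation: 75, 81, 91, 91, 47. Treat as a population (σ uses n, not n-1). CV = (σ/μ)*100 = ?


Mean = 77.0000
SD = 16.1988
CV = (16.1988/77.0000)*100 = 21.0374%

CV = 21.0374%


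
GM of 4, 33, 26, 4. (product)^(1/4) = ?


Product = 4 × 33 × 26 × 4 = 13728
GM = 13728^(1/4) = 10.8243

GM = 10.8243


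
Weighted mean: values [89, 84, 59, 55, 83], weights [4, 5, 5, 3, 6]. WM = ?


Numerator = 89*4 + 84*5 + 59*5 + 55*3 + 83*6 = 1734
Denominator = 4 + 5 + 5 + 3 + 6 = 23
WM = 1734/23 = 75.3913

WM = 75.3913


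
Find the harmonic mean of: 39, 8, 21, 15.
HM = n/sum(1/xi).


Sum of reciprocals = 1/39 + 1/8 + 1/21 + 1/15 = 0.264927
HM = 4/0.264927 = 15.0985

HM = 15.0985


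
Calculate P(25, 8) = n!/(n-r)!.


P(25,8) = 25!/17!
= 15511210043330985984000000/355687428096000
= 43609104000

P(25,8) = 43609104000


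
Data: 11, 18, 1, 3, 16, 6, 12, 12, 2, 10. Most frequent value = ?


Frequencies: 1:1, 2:1, 3:1, 6:1, 10:1, 11:1, 12:2, 16:1, 18:1
Max frequency = 2
Mode = 12

Mode = 12


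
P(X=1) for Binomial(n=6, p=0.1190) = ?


C(6,1) = 6
p^1 = 0.119000
(1-p)^5 = 0.530737
P = 6 * 0.119000 * 0.530737 = 0.3789

P(X=1) = 0.3789


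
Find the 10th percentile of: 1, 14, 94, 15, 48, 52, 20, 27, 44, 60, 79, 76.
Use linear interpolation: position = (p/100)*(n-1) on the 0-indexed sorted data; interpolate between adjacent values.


Sorted: 1, 14, 15, 20, 27, 44, 48, 52, 60, 76, 79, 94
n = 12
Index = 10/100 * 11 = 1.1000
Lower = data[1] = 14, Upper = data[2] = 15
P10 = 14 + 0.1000*(1) = 14.1000

P10 = 14.1000


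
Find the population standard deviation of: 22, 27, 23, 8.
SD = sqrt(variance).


Mean = 20.0000
Variance = 51.5000
SD = sqrt(51.5000) = 7.1764

SD = 7.1764


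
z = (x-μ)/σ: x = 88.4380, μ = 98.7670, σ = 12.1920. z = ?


z = (88.4380 - 98.7670)/12.1920
= -10.3290/12.1920
= -0.8472

z = -0.8472


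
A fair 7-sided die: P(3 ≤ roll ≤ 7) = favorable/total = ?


Favorable outcomes (3 ≤ roll ≤ 7): 5
Total outcomes = 7
P = 5/7 = 0.7143

P = 0.7143


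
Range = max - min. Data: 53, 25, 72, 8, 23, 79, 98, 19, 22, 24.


Max = 98, Min = 8
Range = 98 - 8 = 90

Range = 90


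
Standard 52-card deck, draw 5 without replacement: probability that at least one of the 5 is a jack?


P(at least one) = 1 - P(none)
P(none) = (48/52) × (47/51) × (46/50) × (45/49) × (44/48) = 0.658842
P(at least one) = 1 - 0.658842 = 0.3412

P = 0.3412


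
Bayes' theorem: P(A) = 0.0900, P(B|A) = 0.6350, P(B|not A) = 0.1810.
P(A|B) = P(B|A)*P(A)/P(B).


P(B) = P(B|A)*P(A) + P(B|A')*P(A')
= 0.6350*0.0900 + 0.1810*0.9100
= 0.057150 + 0.164710 = 0.221860
P(A|B) = 0.057150/0.221860 = 0.2576

P(A|B) = 0.2576


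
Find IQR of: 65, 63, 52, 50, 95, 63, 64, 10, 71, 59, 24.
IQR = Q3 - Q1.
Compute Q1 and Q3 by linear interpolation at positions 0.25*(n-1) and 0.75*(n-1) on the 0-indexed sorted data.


Sorted: 10, 24, 50, 52, 59, 63, 63, 64, 65, 71, 95
Q1 (25th %ile) = 51.0000
Q3 (75th %ile) = 64.5000
IQR = 64.5000 - 51.0000 = 13.5000

IQR = 13.5000


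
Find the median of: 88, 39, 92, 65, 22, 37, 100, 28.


Sorted: 22, 28, 37, 39, 65, 88, 92, 100
n = 8 (even)
Middle values: 39 and 65
Median = (39+65)/2 = 52.0000

Median = 52.0000


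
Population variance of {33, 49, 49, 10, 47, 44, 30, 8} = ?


Mean = 33.7500
Squared deviations: 0.5625, 232.5625, 232.5625, 564.0625, 175.5625, 105.0625, 14.0625, 663.0625
Sum = 1987.5000
Variance = 1987.5000/8 = 248.4375

Variance = 248.4375


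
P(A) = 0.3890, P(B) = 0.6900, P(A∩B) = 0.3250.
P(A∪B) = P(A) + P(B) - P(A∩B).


P(A∪B) = 0.3890 + 0.6900 - 0.3250
= 1.0790 - 0.3250
= 0.7540

P(A∪B) = 0.7540


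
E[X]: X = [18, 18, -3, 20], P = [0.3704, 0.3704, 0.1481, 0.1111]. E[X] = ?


E[X] = 18*0.3704 + 18*0.3704 - 3*0.1481 + 20*0.1111
= 6.6672 + 6.6672 - 0.4443 + 2.2220
= 15.1121

E[X] = 15.1121


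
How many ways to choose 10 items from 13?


C(13,10) = 13!/(10! × 3!)
= 6227020800/(3628800 × 6)
= 286

C(13,10) = 286


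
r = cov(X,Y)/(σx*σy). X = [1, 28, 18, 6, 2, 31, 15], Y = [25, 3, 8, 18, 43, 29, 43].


Mean X = 14.4286, Mean Y = 24.1429
SD X = 11.197667, SD Y = 14.544794
Cov = -63.918367
r = -63.918367/(11.197667*14.544794) = -0.3925

r = -0.3925


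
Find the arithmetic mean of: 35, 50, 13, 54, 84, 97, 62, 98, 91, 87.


Sum = 35 + 50 + 13 + 54 + 84 + 97 + 62 + 98 + 91 + 87 = 671
n = 10
Mean = 671/10 = 67.1000

Mean = 67.1000


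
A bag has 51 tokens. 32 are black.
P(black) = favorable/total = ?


P = 32/51 = 0.6275

P = 0.6275


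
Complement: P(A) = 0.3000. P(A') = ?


P(not A) = 1 - 0.3000 = 0.7000

P(not A) = 0.7000


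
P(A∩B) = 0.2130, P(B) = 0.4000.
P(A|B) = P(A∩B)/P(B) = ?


P(A|B) = 0.2130/0.4000 = 0.5325

P(A|B) = 0.5325


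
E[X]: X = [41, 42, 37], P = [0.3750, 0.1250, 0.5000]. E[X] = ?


E[X] = 41*0.3750 + 42*0.1250 + 37*0.5000
= 15.3750 + 5.2500 + 18.5000
= 39.1250

E[X] = 39.1250


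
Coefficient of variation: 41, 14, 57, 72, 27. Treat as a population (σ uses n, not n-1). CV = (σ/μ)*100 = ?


Mean = 42.2000
SD = 20.6630
CV = (20.6630/42.2000)*100 = 48.9645%

CV = 48.9645%


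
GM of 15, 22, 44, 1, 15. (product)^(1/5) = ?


Product = 15 × 22 × 44 × 1 × 15 = 217800
GM = 217800^(1/5) = 11.6845

GM = 11.6845


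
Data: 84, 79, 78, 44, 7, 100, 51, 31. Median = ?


Sorted: 7, 31, 44, 51, 78, 79, 84, 100
n = 8 (even)
Middle values: 51 and 78
Median = (51+78)/2 = 64.5000

Median = 64.5000


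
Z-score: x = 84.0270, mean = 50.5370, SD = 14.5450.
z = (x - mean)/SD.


z = (84.0270 - 50.5370)/14.5450
= 33.4900/14.5450
= 2.3025

z = 2.3025


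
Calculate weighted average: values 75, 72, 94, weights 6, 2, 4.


Numerator = 75*6 + 72*2 + 94*4 = 970
Denominator = 6 + 2 + 4 = 12
WM = 970/12 = 80.8333

WM = 80.8333


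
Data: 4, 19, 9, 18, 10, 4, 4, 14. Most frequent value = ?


Frequencies: 4:3, 9:1, 10:1, 14:1, 18:1, 19:1
Max frequency = 3
Mode = 4

Mode = 4


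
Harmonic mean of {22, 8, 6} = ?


Sum of reciprocals = 1/22 + 1/8 + 1/6 = 0.337121
HM = 3/0.337121 = 8.8989

HM = 8.8989


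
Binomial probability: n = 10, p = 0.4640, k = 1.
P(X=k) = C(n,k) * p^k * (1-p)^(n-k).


C(10,1) = 10
p^1 = 0.464000
(1-p)^9 = 0.003652
P = 10 * 0.464000 * 0.003652 = 0.0169

P(X=1) = 0.0169


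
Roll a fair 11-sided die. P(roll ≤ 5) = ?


Favorable outcomes (roll ≤ 5): 5
Total outcomes = 11
P = 5/11 = 0.4545

P = 0.4545


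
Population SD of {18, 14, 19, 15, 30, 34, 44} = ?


Mean = 24.8571
Variance = 110.4082
SD = sqrt(110.4082) = 10.5075

SD = 10.5075


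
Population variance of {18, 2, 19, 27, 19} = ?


Mean = 17.0000
Squared deviations: 1.0000, 225.0000, 4.0000, 100.0000, 4.0000
Sum = 334.0000
Variance = 334.0000/5 = 66.8000

Variance = 66.8000


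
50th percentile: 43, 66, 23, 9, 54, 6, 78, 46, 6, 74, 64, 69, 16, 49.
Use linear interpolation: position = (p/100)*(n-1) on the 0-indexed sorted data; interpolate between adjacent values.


Sorted: 6, 6, 9, 16, 23, 43, 46, 49, 54, 64, 66, 69, 74, 78
n = 14
Index = 50/100 * 13 = 6.5000
Lower = data[6] = 46, Upper = data[7] = 49
P50 = 46 + 0.5000*(3) = 47.5000

P50 = 47.5000


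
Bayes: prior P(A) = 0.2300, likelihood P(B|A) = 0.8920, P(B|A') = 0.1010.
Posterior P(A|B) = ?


P(B) = P(B|A)*P(A) + P(B|A')*P(A')
= 0.8920*0.2300 + 0.1010*0.7700
= 0.205160 + 0.077770 = 0.282930
P(A|B) = 0.205160/0.282930 = 0.7251

P(A|B) = 0.7251


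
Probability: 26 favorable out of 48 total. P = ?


P = 26/48 = 0.5417

P = 0.5417


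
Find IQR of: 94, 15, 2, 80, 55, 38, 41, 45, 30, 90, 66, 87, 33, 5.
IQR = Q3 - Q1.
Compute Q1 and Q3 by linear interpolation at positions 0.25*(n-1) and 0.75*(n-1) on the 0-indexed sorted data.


Sorted: 2, 5, 15, 30, 33, 38, 41, 45, 55, 66, 80, 87, 90, 94
Q1 (25th %ile) = 30.7500
Q3 (75th %ile) = 76.5000
IQR = 76.5000 - 30.7500 = 45.7500

IQR = 45.7500


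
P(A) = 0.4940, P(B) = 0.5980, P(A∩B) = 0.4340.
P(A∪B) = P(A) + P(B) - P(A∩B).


P(A∪B) = 0.4940 + 0.5980 - 0.4340
= 1.0920 - 0.4340
= 0.6580

P(A∪B) = 0.6580


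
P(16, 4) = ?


P(16,4) = 16!/12!
= 20922789888000/479001600
= 43680

P(16,4) = 43680


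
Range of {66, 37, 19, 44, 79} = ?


Max = 79, Min = 19
Range = 79 - 19 = 60

Range = 60


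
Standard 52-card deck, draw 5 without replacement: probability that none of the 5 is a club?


P(no clubs) = (39/52) × (38/51) × (37/50) × (36/49) × (35/48)
= 0.2215

P = 0.2215


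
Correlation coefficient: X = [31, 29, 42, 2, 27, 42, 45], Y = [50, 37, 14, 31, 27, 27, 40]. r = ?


Mean X = 31.1429, Mean Y = 32.2857
SD X = 13.621711, SD Y = 10.606121
Cov = -14.612245
r = -14.612245/(13.621711*10.606121) = -0.1011

r = -0.1011


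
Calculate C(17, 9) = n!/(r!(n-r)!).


C(17,9) = 17!/(9! × 8!)
= 355687428096000/(362880 × 40320)
= 24310

C(17,9) = 24310


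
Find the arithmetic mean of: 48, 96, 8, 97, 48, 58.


Sum = 48 + 96 + 8 + 97 + 48 + 58 = 355
n = 6
Mean = 355/6 = 59.1667

Mean = 59.1667


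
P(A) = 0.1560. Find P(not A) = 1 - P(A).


P(not A) = 1 - 0.1560 = 0.8440

P(not A) = 0.8440


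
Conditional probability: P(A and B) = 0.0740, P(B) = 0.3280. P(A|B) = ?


P(A|B) = 0.0740/0.3280 = 0.2256

P(A|B) = 0.2256


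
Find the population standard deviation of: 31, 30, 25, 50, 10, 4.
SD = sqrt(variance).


Mean = 25.0000
Variance = 225.3333
SD = sqrt(225.3333) = 15.0111

SD = 15.0111


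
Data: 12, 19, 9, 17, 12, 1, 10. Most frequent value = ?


Frequencies: 1:1, 9:1, 10:1, 12:2, 17:1, 19:1
Max frequency = 2
Mode = 12

Mode = 12


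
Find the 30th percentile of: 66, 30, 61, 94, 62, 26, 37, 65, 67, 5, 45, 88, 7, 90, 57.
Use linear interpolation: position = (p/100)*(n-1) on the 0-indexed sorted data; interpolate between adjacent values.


Sorted: 5, 7, 26, 30, 37, 45, 57, 61, 62, 65, 66, 67, 88, 90, 94
n = 15
Index = 30/100 * 14 = 4.2000
Lower = data[4] = 37, Upper = data[5] = 45
P30 = 37 + 0.2000*(8) = 38.6000

P30 = 38.6000


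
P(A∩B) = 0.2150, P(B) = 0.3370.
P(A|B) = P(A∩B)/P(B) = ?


P(A|B) = 0.2150/0.3370 = 0.6380

P(A|B) = 0.6380


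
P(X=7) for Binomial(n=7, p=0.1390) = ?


C(7,7) = 1
p^7 = 1.002544e-06
(1-p)^0 = 1.000000
P = 1 * 1.002544e-06 * 1.000000 = 1.0025e-06

P(X=7) = 1.0025e-06


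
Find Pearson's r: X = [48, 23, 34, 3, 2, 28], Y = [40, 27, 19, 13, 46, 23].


Mean X = 23.0000, Mean Y = 28.0000
SD X = 16.391054, SD Y = 11.547005
Cov = 16.333333
r = 16.333333/(16.391054*11.547005) = 0.0863

r = 0.0863


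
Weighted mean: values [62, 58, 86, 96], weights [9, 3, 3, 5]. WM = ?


Numerator = 62*9 + 58*3 + 86*3 + 96*5 = 1470
Denominator = 9 + 3 + 3 + 5 = 20
WM = 1470/20 = 73.5000

WM = 73.5000


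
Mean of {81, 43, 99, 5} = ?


Sum = 81 + 43 + 99 + 5 = 228
n = 4
Mean = 228/4 = 57.0000

Mean = 57.0000


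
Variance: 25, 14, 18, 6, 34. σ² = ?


Mean = 19.4000
Squared deviations: 31.3600, 29.1600, 1.9600, 179.5600, 213.1600
Sum = 455.2000
Variance = 455.2000/5 = 91.0400

Variance = 91.0400


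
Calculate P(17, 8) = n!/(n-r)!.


P(17,8) = 17!/9!
= 355687428096000/362880
= 980179200

P(17,8) = 980179200


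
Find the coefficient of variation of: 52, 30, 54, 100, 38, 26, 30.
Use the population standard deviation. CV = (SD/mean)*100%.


Mean = 47.1429
SD = 23.8533
CV = (23.8533/47.1429)*100 = 50.5979%

CV = 50.5979%


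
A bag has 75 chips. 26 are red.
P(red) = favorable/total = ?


P = 26/75 = 0.3467

P = 0.3467


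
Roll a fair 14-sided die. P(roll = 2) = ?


Favorable outcomes (roll = 2): 1
Total outcomes = 14
P = 1/14 = 0.0714

P = 0.0714


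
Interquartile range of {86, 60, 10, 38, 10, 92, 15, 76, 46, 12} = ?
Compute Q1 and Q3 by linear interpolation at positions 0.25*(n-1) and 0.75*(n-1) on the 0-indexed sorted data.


Sorted: 10, 10, 12, 15, 38, 46, 60, 76, 86, 92
Q1 (25th %ile) = 12.7500
Q3 (75th %ile) = 72.0000
IQR = 72.0000 - 12.7500 = 59.2500

IQR = 59.2500


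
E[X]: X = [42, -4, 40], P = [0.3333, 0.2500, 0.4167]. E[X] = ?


E[X] = 42*0.3333 - 4*0.2500 + 40*0.4167
= 13.9986 - 1.0000 + 16.6680
= 29.6666

E[X] = 29.6666


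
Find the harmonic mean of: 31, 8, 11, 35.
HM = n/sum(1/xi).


Sum of reciprocals = 1/31 + 1/8 + 1/11 + 1/35 = 0.276739
HM = 4/0.276739 = 14.4541

HM = 14.4541


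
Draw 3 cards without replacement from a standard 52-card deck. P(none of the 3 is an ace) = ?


P(no aces) = (48/52) × (47/51) × (46/50)
= 0.7826

P = 0.7826


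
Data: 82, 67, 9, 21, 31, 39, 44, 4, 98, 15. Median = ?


Sorted: 4, 9, 15, 21, 31, 39, 44, 67, 82, 98
n = 10 (even)
Middle values: 31 and 39
Median = (31+39)/2 = 35.0000

Median = 35.0000


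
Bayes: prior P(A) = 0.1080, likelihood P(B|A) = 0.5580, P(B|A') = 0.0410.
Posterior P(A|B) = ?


P(B) = P(B|A)*P(A) + P(B|A')*P(A')
= 0.5580*0.1080 + 0.0410*0.8920
= 0.060264 + 0.036572 = 0.096836
P(A|B) = 0.060264/0.096836 = 0.6223

P(A|B) = 0.6223


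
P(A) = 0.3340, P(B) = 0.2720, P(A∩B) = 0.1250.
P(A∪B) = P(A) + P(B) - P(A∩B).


P(A∪B) = 0.3340 + 0.2720 - 0.1250
= 0.6060 - 0.1250
= 0.4810

P(A∪B) = 0.4810


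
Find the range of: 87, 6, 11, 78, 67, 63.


Max = 87, Min = 6
Range = 87 - 6 = 81

Range = 81


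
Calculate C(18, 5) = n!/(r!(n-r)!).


C(18,5) = 18!/(5! × 13!)
= 6402373705728000/(120 × 6227020800)
= 8568

C(18,5) = 8568


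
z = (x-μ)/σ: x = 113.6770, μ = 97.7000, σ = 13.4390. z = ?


z = (113.6770 - 97.7000)/13.4390
= 15.9770/13.4390
= 1.1889

z = 1.1889


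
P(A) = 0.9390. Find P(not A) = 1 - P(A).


P(not A) = 1 - 0.9390 = 0.0610

P(not A) = 0.0610


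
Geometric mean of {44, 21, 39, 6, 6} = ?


Product = 44 × 21 × 39 × 6 × 6 = 1297296
GM = 1297296^(1/5) = 16.6958

GM = 16.6958


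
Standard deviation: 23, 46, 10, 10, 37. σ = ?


Mean = 25.2000
Variance = 207.7600
SD = sqrt(207.7600) = 14.4139

SD = 14.4139


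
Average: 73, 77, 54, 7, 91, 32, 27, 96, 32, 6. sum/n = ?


Sum = 73 + 77 + 54 + 7 + 91 + 32 + 27 + 96 + 32 + 6 = 495
n = 10
Mean = 495/10 = 49.5000

Mean = 49.5000


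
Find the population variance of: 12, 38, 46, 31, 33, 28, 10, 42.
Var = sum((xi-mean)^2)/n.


Mean = 30.0000
Squared deviations: 324.0000, 64.0000, 256.0000, 1.0000, 9.0000, 4.0000, 400.0000, 144.0000
Sum = 1202.0000
Variance = 1202.0000/8 = 150.2500

Variance = 150.2500


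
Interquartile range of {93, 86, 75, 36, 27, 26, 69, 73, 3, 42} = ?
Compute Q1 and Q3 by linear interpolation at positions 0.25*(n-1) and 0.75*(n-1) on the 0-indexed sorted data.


Sorted: 3, 26, 27, 36, 42, 69, 73, 75, 86, 93
Q1 (25th %ile) = 29.2500
Q3 (75th %ile) = 74.5000
IQR = 74.5000 - 29.2500 = 45.2500

IQR = 45.2500


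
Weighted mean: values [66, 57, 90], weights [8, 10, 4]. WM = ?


Numerator = 66*8 + 57*10 + 90*4 = 1458
Denominator = 8 + 10 + 4 = 22
WM = 1458/22 = 66.2727

WM = 66.2727


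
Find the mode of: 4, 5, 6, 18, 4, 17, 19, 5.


Frequencies: 4:2, 5:2, 6:1, 17:1, 18:1, 19:1
Max frequency = 2
Mode = 4, 5

Mode = 4, 5


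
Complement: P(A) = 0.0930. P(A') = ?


P(not A) = 1 - 0.0930 = 0.9070

P(not A) = 0.9070


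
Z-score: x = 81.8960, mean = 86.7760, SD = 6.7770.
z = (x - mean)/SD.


z = (81.8960 - 86.7760)/6.7770
= -4.8800/6.7770
= -0.7201

z = -0.7201


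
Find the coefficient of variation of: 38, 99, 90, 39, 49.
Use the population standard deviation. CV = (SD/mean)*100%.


Mean = 63.0000
SD = 26.1610
CV = (26.1610/63.0000)*100 = 41.5255%

CV = 41.5255%


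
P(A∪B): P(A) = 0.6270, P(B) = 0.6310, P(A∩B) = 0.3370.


P(A∪B) = 0.6270 + 0.6310 - 0.3370
= 1.2580 - 0.3370
= 0.9210

P(A∪B) = 0.9210


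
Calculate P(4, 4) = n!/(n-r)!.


P(4,4) = 4!/0!
= 24/1
= 24

P(4,4) = 24


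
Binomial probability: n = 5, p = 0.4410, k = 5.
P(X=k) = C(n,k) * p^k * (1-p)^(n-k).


C(5,5) = 1
p^5 = 0.016680
(1-p)^0 = 1.000000
P = 1 * 0.016680 * 1.000000 = 0.0167

P(X=5) = 0.0167


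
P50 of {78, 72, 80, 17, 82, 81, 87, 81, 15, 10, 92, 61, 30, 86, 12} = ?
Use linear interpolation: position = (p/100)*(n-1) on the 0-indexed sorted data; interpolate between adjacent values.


Sorted: 10, 12, 15, 17, 30, 61, 72, 78, 80, 81, 81, 82, 86, 87, 92
n = 15
Index = 50/100 * 14 = 7.0000
Lower = data[7] = 78, Upper = data[8] = 80
P50 = 78 + 0*(2) = 78.0000

P50 = 78.0000


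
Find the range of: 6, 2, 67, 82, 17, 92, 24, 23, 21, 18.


Max = 92, Min = 2
Range = 92 - 2 = 90

Range = 90


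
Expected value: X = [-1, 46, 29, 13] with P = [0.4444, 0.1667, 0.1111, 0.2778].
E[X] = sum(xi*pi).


E[X] = -1*0.4444 + 46*0.1667 + 29*0.1111 + 13*0.2778
= -0.4444 + 7.6682 + 3.2219 + 3.6114
= 14.0571

E[X] = 14.0571


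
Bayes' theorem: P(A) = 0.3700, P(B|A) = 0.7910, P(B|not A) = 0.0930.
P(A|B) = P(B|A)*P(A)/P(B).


P(B) = P(B|A)*P(A) + P(B|A')*P(A')
= 0.7910*0.3700 + 0.0930*0.6300
= 0.292670 + 0.058590 = 0.351260
P(A|B) = 0.292670/0.351260 = 0.8332

P(A|B) = 0.8332


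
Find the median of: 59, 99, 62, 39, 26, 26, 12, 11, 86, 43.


Sorted: 11, 12, 26, 26, 39, 43, 59, 62, 86, 99
n = 10 (even)
Middle values: 39 and 43
Median = (39+43)/2 = 41.0000

Median = 41.0000


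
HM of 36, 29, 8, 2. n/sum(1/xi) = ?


Sum of reciprocals = 1/36 + 1/29 + 1/8 + 1/2 = 0.687261
HM = 4/0.687261 = 5.8202

HM = 5.8202


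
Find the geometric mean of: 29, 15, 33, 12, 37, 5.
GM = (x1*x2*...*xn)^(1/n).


Product = 29 × 15 × 33 × 12 × 37 × 5 = 31868100
GM = 31868100^(1/6) = 17.8057

GM = 17.8057


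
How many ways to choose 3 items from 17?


C(17,3) = 17!/(3! × 14!)
= 355687428096000/(6 × 87178291200)
= 680

C(17,3) = 680


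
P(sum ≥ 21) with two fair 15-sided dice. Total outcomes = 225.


Total outcomes = 15×15 = 225
Favorable (sum ≥ 21): 55
P = 55/225 = 0.2444

P = 0.2444


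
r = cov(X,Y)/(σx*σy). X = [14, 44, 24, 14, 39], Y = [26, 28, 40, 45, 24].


Mean X = 27.0000, Mean Y = 32.6000
SD X = 12.489996, SD Y = 8.333067
Cov = -55.800000
r = -55.800000/(12.489996*8.333067) = -0.5361

r = -0.5361


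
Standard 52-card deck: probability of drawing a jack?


4 jacks in 52 cards
P = 4/52 = 0.0769

P = 0.0769


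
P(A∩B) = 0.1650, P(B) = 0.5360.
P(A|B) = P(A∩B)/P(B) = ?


P(A|B) = 0.1650/0.5360 = 0.3078

P(A|B) = 0.3078


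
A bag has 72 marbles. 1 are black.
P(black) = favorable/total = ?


P = 1/72 = 0.0139

P = 0.0139


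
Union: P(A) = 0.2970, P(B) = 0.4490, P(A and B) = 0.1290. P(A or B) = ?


P(A∪B) = 0.2970 + 0.4490 - 0.1290
= 0.7460 - 0.1290
= 0.6170

P(A∪B) = 0.6170


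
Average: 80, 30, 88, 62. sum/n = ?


Sum = 80 + 30 + 88 + 62 = 260
n = 4
Mean = 260/4 = 65.0000

Mean = 65.0000


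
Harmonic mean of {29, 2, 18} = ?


Sum of reciprocals = 1/29 + 1/2 + 1/18 = 0.590038
HM = 3/0.590038 = 5.0844

HM = 5.0844


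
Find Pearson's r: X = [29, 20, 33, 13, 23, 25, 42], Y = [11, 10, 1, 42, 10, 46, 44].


Mean X = 26.4286, Mean Y = 23.4286
SD X = 8.682612, SD Y = 18.109643
Cov = -1.183673
r = -1.183673/(8.682612*18.109643) = -0.0075

r = -0.0075


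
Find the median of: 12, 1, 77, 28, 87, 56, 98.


Sorted: 1, 12, 28, 56, 77, 87, 98
n = 7 (odd)
Middle value = 56

Median = 56


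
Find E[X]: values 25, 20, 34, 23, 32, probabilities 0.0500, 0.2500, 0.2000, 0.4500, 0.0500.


E[X] = 25*0.0500 + 20*0.2500 + 34*0.2000 + 23*0.4500 + 32*0.0500
= 1.2500 + 5.0000 + 6.8000 + 10.3500 + 1.6000
= 25.0000

E[X] = 25.0000


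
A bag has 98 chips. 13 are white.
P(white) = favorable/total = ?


P = 13/98 = 0.1327

P = 0.1327


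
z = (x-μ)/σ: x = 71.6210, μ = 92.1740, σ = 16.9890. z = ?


z = (71.6210 - 92.1740)/16.9890
= -20.5530/16.9890
= -1.2098

z = -1.2098


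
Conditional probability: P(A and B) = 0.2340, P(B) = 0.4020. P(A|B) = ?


P(A|B) = 0.2340/0.4020 = 0.5821

P(A|B) = 0.5821


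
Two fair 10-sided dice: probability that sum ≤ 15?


Total outcomes = 10×10 = 100
Favorable (sum ≤ 15): 85
P = 85/100 = 0.8500

P = 0.8500


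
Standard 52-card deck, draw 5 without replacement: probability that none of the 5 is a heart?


P(no hearts) = (39/52) × (38/51) × (37/50) × (36/49) × (35/48)
= 0.2215

P = 0.2215


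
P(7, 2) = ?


P(7,2) = 7!/5!
= 5040/120
= 42

P(7,2) = 42


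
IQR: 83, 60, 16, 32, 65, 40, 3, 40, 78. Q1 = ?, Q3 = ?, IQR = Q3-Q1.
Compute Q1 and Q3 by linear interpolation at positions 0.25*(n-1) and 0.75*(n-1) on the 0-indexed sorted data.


Sorted: 3, 16, 32, 40, 40, 60, 65, 78, 83
Q1 (25th %ile) = 32.0000
Q3 (75th %ile) = 65.0000
IQR = 65.0000 - 32.0000 = 33.0000

IQR = 33.0000


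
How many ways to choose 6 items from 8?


C(8,6) = 8!/(6! × 2!)
= 40320/(720 × 2)
= 28

C(8,6) = 28


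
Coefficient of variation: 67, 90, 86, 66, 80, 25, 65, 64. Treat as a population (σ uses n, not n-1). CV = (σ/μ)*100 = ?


Mean = 67.8750
SD = 18.8112
CV = (18.8112/67.8750)*100 = 27.7144%

CV = 27.7144%


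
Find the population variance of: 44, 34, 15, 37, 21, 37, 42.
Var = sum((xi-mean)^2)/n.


Mean = 32.8571
Squared deviations: 124.1633, 1.3061, 318.8776, 17.1633, 140.5918, 17.1633, 83.5918
Sum = 702.8571
Variance = 702.8571/7 = 100.4082

Variance = 100.4082


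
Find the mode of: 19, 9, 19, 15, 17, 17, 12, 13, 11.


Frequencies: 9:1, 11:1, 12:1, 13:1, 15:1, 17:2, 19:2
Max frequency = 2
Mode = 17, 19

Mode = 17, 19


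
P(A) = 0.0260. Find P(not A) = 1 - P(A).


P(not A) = 1 - 0.0260 = 0.9740

P(not A) = 0.9740


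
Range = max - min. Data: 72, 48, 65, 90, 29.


Max = 90, Min = 29
Range = 90 - 29 = 61

Range = 61


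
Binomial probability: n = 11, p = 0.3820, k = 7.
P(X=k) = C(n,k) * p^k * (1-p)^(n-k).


C(11,7) = 330
p^7 = 0.001187
(1-p)^4 = 0.145866
P = 330 * 0.001187 * 0.145866 = 0.0571

P(X=7) = 0.0571


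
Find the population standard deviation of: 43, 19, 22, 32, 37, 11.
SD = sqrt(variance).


Mean = 27.3333
Variance = 120.8889
SD = sqrt(120.8889) = 10.9949

SD = 10.9949


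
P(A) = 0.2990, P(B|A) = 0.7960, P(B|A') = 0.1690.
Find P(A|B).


P(B) = P(B|A)*P(A) + P(B|A')*P(A')
= 0.7960*0.2990 + 0.1690*0.7010
= 0.238004 + 0.118469 = 0.356473
P(A|B) = 0.238004/0.356473 = 0.6677

P(A|B) = 0.6677


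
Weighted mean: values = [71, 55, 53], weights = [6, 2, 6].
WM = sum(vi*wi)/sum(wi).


Numerator = 71*6 + 55*2 + 53*6 = 854
Denominator = 6 + 2 + 6 = 14
WM = 854/14 = 61.0000

WM = 61.0000


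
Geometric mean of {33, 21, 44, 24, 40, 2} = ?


Product = 33 × 21 × 44 × 24 × 40 × 2 = 58544640
GM = 58544640^(1/6) = 19.7052

GM = 19.7052


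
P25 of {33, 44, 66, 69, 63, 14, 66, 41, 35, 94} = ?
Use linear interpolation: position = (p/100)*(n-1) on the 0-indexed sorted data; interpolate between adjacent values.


Sorted: 14, 33, 35, 41, 44, 63, 66, 66, 69, 94
n = 10
Index = 25/100 * 9 = 2.2500
Lower = data[2] = 35, Upper = data[3] = 41
P25 = 35 + 0.2500*(6) = 36.5000

P25 = 36.5000


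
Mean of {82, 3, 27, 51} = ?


Sum = 82 + 3 + 27 + 51 = 163
n = 4
Mean = 163/4 = 40.7500

Mean = 40.7500


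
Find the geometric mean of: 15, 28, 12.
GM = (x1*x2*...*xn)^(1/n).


Product = 15 × 28 × 12 = 5040
GM = 5040^(1/3) = 17.1452

GM = 17.1452


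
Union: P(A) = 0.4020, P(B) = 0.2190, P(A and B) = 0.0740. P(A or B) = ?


P(A∪B) = 0.4020 + 0.2190 - 0.0740
= 0.6210 - 0.0740
= 0.5470

P(A∪B) = 0.5470


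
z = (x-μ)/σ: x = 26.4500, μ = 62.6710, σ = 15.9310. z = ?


z = (26.4500 - 62.6710)/15.9310
= -36.2210/15.9310
= -2.2736

z = -2.2736


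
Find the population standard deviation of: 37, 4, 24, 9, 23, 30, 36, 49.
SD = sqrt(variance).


Mean = 26.5000
Variance = 193.7500
SD = sqrt(193.7500) = 13.9194

SD = 13.9194


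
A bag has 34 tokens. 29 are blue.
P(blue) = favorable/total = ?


P = 29/34 = 0.8529

P = 0.8529


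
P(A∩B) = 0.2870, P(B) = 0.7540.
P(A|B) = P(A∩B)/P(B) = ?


P(A|B) = 0.2870/0.7540 = 0.3806

P(A|B) = 0.3806


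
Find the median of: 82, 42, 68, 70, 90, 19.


Sorted: 19, 42, 68, 70, 82, 90
n = 6 (even)
Middle values: 68 and 70
Median = (68+70)/2 = 69.0000

Median = 69.0000


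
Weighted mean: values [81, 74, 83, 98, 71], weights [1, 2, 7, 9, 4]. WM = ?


Numerator = 81*1 + 74*2 + 83*7 + 98*9 + 71*4 = 1976
Denominator = 1 + 2 + 7 + 9 + 4 = 23
WM = 1976/23 = 85.9130

WM = 85.9130


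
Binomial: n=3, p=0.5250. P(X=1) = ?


C(3,1) = 3
p^1 = 0.525000
(1-p)^2 = 0.225625
P = 3 * 0.525000 * 0.225625 = 0.3554

P(X=1) = 0.3554


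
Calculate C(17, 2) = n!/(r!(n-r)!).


C(17,2) = 17!/(2! × 15!)
= 355687428096000/(2 × 1307674368000)
= 136

C(17,2) = 136


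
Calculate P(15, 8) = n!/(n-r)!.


P(15,8) = 15!/7!
= 1307674368000/5040
= 259459200

P(15,8) = 259459200


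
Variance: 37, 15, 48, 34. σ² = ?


Mean = 33.5000
Squared deviations: 12.2500, 342.2500, 210.2500, 0.2500
Sum = 565.0000
Variance = 565.0000/4 = 141.2500

Variance = 141.2500


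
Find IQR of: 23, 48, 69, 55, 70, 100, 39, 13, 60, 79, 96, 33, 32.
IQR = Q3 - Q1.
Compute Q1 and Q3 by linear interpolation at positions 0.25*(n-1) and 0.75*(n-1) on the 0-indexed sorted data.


Sorted: 13, 23, 32, 33, 39, 48, 55, 60, 69, 70, 79, 96, 100
Q1 (25th %ile) = 33.0000
Q3 (75th %ile) = 70.0000
IQR = 70.0000 - 33.0000 = 37.0000

IQR = 37.0000


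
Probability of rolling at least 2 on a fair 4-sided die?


Favorable outcomes (roll ≥ 2): 3
Total outcomes = 4
P = 3/4 = 0.7500

P = 0.7500


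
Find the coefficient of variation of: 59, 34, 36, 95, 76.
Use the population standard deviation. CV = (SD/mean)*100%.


Mean = 60.0000
SD = 23.3838
CV = (23.3838/60.0000)*100 = 38.9729%

CV = 38.9729%


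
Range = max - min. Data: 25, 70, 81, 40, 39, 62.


Max = 81, Min = 25
Range = 81 - 25 = 56

Range = 56


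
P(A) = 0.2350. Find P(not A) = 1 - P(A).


P(not A) = 1 - 0.2350 = 0.7650

P(not A) = 0.7650


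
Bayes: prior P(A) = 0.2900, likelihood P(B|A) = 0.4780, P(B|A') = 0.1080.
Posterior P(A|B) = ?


P(B) = P(B|A)*P(A) + P(B|A')*P(A')
= 0.4780*0.2900 + 0.1080*0.7100
= 0.138620 + 0.076680 = 0.215300
P(A|B) = 0.138620/0.215300 = 0.6438

P(A|B) = 0.6438


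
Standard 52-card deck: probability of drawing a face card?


12 face cards in 52 cards
P = 12/52 = 0.2308

P = 0.2308


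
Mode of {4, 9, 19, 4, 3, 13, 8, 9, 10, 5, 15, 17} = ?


Frequencies: 3:1, 4:2, 5:1, 8:1, 9:2, 10:1, 13:1, 15:1, 17:1, 19:1
Max frequency = 2
Mode = 4, 9

Mode = 4, 9


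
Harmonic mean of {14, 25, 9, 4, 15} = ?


Sum of reciprocals = 1/14 + 1/25 + 1/9 + 1/4 + 1/15 = 0.539206
HM = 5/0.539206 = 9.2729

HM = 9.2729


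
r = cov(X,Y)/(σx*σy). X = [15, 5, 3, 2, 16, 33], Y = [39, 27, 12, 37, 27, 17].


Mean X = 12.3333, Mean Y = 26.5000
SD X = 10.765170, SD Y = 9.725396
Cov = -23.000000
r = -23.000000/(10.765170*9.725396) = -0.2197

r = -0.2197


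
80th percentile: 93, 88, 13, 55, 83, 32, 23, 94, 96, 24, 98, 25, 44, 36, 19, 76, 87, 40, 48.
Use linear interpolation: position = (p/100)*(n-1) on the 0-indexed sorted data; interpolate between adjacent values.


Sorted: 13, 19, 23, 24, 25, 32, 36, 40, 44, 48, 55, 76, 83, 87, 88, 93, 94, 96, 98
n = 19
Index = 80/100 * 18 = 14.4000
Lower = data[14] = 88, Upper = data[15] = 93
P80 = 88 + 0.4000*(5) = 90.0000

P80 = 90.0000


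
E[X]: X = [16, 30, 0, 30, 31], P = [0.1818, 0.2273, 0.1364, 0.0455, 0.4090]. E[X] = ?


E[X] = 16*0.1818 + 30*0.2273 + 0*0.1364 + 30*0.0455 + 31*0.4090
= 2.9088 + 6.8190 + 0 + 1.3650 + 12.6790
= 23.7718

E[X] = 23.7718


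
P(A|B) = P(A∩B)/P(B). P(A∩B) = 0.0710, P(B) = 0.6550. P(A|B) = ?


P(A|B) = 0.0710/0.6550 = 0.1084

P(A|B) = 0.1084


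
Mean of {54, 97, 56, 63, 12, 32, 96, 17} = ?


Sum = 54 + 97 + 56 + 63 + 12 + 32 + 96 + 17 = 427
n = 8
Mean = 427/8 = 53.3750

Mean = 53.3750


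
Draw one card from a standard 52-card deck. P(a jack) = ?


4 jacks in 52 cards
P = 4/52 = 0.0769

P = 0.0769


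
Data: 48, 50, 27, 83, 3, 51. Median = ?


Sorted: 3, 27, 48, 50, 51, 83
n = 6 (even)
Middle values: 48 and 50
Median = (48+50)/2 = 49.0000

Median = 49.0000


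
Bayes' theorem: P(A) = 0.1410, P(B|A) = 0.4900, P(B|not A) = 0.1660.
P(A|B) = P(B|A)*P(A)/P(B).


P(B) = P(B|A)*P(A) + P(B|A')*P(A')
= 0.4900*0.1410 + 0.1660*0.8590
= 0.069090 + 0.142594 = 0.211684
P(A|B) = 0.069090/0.211684 = 0.3264

P(A|B) = 0.3264


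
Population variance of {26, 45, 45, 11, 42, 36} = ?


Mean = 34.1667
Squared deviations: 66.6944, 117.3611, 117.3611, 536.6944, 61.3611, 3.3611
Sum = 902.8333
Variance = 902.8333/6 = 150.4722

Variance = 150.4722


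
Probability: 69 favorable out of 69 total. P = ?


P = 69/69 = 1.0000

P = 1.0000


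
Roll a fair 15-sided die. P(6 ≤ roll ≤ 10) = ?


Favorable outcomes (6 ≤ roll ≤ 10): 5
Total outcomes = 15
P = 5/15 = 0.3333

P = 0.3333


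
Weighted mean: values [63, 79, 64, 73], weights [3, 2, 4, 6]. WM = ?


Numerator = 63*3 + 79*2 + 64*4 + 73*6 = 1041
Denominator = 3 + 2 + 4 + 6 = 15
WM = 1041/15 = 69.4000

WM = 69.4000


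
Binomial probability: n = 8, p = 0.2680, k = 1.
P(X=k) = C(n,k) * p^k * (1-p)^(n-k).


C(8,1) = 8
p^1 = 0.268000
(1-p)^7 = 0.112610
P = 8 * 0.268000 * 0.112610 = 0.2414

P(X=1) = 0.2414


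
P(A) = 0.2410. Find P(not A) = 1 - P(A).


P(not A) = 1 - 0.2410 = 0.7590

P(not A) = 0.7590


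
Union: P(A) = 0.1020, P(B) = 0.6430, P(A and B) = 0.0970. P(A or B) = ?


P(A∪B) = 0.1020 + 0.6430 - 0.0970
= 0.7450 - 0.0970
= 0.6480

P(A∪B) = 0.6480


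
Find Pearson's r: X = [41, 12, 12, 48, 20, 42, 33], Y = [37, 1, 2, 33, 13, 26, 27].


Mean X = 29.7143, Mean Y = 19.8571
SD X = 13.863769, SD Y = 13.505857
Cov = 178.530612
r = 178.530612/(13.863769*13.505857) = 0.9535

r = 0.9535


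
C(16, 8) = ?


C(16,8) = 16!/(8! × 8!)
= 20922789888000/(40320 × 40320)
= 12870

C(16,8) = 12870


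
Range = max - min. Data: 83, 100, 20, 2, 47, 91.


Max = 100, Min = 2
Range = 100 - 2 = 98

Range = 98


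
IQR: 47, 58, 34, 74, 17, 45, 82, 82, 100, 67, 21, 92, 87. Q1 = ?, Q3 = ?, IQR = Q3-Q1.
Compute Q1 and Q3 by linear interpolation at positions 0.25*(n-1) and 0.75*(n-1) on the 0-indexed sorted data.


Sorted: 17, 21, 34, 45, 47, 58, 67, 74, 82, 82, 87, 92, 100
Q1 (25th %ile) = 45.0000
Q3 (75th %ile) = 82.0000
IQR = 82.0000 - 45.0000 = 37.0000

IQR = 37.0000


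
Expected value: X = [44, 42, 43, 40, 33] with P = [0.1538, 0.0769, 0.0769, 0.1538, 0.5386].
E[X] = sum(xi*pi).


E[X] = 44*0.1538 + 42*0.0769 + 43*0.0769 + 40*0.1538 + 33*0.5386
= 6.7672 + 3.2298 + 3.3067 + 6.1520 + 17.7738
= 37.2295

E[X] = 37.2295


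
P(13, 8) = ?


P(13,8) = 13!/5!
= 6227020800/120
= 51891840

P(13,8) = 51891840


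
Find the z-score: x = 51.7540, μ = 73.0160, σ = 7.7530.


z = (51.7540 - 73.0160)/7.7530
= -21.2620/7.7530
= -2.7424

z = -2.7424


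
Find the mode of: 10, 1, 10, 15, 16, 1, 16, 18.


Frequencies: 1:2, 10:2, 15:1, 16:2, 18:1
Max frequency = 2
Mode = 1, 10, 16

Mode = 1, 10, 16


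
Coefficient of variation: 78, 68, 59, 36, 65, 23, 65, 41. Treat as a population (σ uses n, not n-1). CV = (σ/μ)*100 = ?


Mean = 54.3750
SD = 17.6489
CV = (17.6489/54.3750)*100 = 32.4578%

CV = 32.4578%


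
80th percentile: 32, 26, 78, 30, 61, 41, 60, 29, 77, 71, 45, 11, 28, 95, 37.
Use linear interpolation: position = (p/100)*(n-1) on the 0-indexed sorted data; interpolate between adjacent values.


Sorted: 11, 26, 28, 29, 30, 32, 37, 41, 45, 60, 61, 71, 77, 78, 95
n = 15
Index = 80/100 * 14 = 11.2000
Lower = data[11] = 71, Upper = data[12] = 77
P80 = 71 + 0.2000*(6) = 72.2000

P80 = 72.2000


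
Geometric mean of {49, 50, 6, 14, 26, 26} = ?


Product = 49 × 50 × 6 × 14 × 26 × 26 = 139120800
GM = 139120800^(1/6) = 22.7631

GM = 22.7631


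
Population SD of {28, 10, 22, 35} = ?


Mean = 23.7500
Variance = 84.1875
SD = sqrt(84.1875) = 9.1754

SD = 9.1754


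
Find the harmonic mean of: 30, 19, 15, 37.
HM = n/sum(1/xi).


Sum of reciprocals = 1/30 + 1/19 + 1/15 + 1/37 = 0.179659
HM = 4/0.179659 = 22.2644

HM = 22.2644


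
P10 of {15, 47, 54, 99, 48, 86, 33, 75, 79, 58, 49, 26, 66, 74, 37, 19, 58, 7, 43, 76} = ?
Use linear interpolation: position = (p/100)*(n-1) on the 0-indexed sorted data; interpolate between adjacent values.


Sorted: 7, 15, 19, 26, 33, 37, 43, 47, 48, 49, 54, 58, 58, 66, 74, 75, 76, 79, 86, 99
n = 20
Index = 10/100 * 19 = 1.9000
Lower = data[1] = 15, Upper = data[2] = 19
P10 = 15 + 0.9000*(4) = 18.6000

P10 = 18.6000


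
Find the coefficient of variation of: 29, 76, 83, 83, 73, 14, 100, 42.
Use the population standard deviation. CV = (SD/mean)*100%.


Mean = 62.5000
SD = 28.3593
CV = (28.3593/62.5000)*100 = 45.3749%

CV = 45.3749%


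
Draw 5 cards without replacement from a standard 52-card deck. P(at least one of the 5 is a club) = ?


P(at least one) = 1 - P(none)
P(none) = (39/52) × (38/51) × (37/50) × (36/49) × (35/48) = 0.221534
P(at least one) = 1 - 0.221534 = 0.7785

P = 0.7785


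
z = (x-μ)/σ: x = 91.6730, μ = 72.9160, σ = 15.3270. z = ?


z = (91.6730 - 72.9160)/15.3270
= 18.7570/15.3270
= 1.2238

z = 1.2238


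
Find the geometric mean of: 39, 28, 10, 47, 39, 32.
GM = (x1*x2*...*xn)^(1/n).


Product = 39 × 28 × 10 × 47 × 39 × 32 = 640523520
GM = 640523520^(1/6) = 29.3600

GM = 29.3600


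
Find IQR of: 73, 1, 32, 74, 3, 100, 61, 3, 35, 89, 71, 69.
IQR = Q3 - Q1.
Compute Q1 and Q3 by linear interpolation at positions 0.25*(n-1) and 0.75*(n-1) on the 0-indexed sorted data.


Sorted: 1, 3, 3, 32, 35, 61, 69, 71, 73, 74, 89, 100
Q1 (25th %ile) = 24.7500
Q3 (75th %ile) = 73.2500
IQR = 73.2500 - 24.7500 = 48.5000

IQR = 48.5000


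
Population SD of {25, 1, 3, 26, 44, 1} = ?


Mean = 16.6667
Variance = 263.5556
SD = sqrt(263.5556) = 16.2344

SD = 16.2344


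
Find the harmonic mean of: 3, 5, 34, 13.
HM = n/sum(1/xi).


Sum of reciprocals = 1/3 + 1/5 + 1/34 + 1/13 = 0.639668
HM = 4/0.639668 = 6.2532

HM = 6.2532


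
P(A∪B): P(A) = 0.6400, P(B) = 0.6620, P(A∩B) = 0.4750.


P(A∪B) = 0.6400 + 0.6620 - 0.4750
= 1.3020 - 0.4750
= 0.8270

P(A∪B) = 0.8270


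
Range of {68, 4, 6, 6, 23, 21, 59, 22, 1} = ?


Max = 68, Min = 1
Range = 68 - 1 = 67

Range = 67


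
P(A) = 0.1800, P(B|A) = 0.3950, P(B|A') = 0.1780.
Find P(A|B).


P(B) = P(B|A)*P(A) + P(B|A')*P(A')
= 0.3950*0.1800 + 0.1780*0.8200
= 0.071100 + 0.145960 = 0.217060
P(A|B) = 0.071100/0.217060 = 0.3276

P(A|B) = 0.3276


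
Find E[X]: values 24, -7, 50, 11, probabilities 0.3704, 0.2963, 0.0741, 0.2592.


E[X] = 24*0.3704 - 7*0.2963 + 50*0.0741 + 11*0.2592
= 8.8896 - 2.0741 + 3.7050 + 2.8512
= 13.3717

E[X] = 13.3717


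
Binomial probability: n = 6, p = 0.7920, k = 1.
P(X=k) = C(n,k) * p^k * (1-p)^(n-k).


C(6,1) = 6
p^1 = 0.792000
(1-p)^5 = 0.000389
P = 6 * 0.792000 * 0.000389 = 0.0019

P(X=1) = 0.0019


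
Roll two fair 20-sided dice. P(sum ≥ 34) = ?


Total outcomes = 20×20 = 400
Favorable (sum ≥ 34): 28
P = 28/400 = 0.0700

P = 0.0700


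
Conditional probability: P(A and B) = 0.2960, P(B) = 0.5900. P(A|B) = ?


P(A|B) = 0.2960/0.5900 = 0.5017

P(A|B) = 0.5017


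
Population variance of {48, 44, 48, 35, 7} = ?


Mean = 36.4000
Squared deviations: 134.5600, 57.7600, 134.5600, 1.9600, 864.3600
Sum = 1193.2000
Variance = 1193.2000/5 = 238.6400

Variance = 238.6400


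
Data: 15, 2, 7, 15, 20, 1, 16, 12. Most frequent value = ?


Frequencies: 1:1, 2:1, 7:1, 12:1, 15:2, 16:1, 20:1
Max frequency = 2
Mode = 15

Mode = 15


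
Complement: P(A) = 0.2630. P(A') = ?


P(not A) = 1 - 0.2630 = 0.7370

P(not A) = 0.7370


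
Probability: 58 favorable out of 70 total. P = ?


P = 58/70 = 0.8286

P = 0.8286


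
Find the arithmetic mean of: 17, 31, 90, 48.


Sum = 17 + 31 + 90 + 48 = 186
n = 4
Mean = 186/4 = 46.5000

Mean = 46.5000


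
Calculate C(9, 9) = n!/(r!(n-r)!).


C(9,9) = 9!/(9! × 0!)
= 362880/(362880 × 1)
= 1

C(9,9) = 1


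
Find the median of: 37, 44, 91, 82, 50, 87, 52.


Sorted: 37, 44, 50, 52, 82, 87, 91
n = 7 (odd)
Middle value = 52

Median = 52


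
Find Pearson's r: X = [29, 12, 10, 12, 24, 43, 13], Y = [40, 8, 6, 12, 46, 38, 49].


Mean X = 20.4286, Mean Y = 28.4286
SD X = 11.349728, SD Y = 17.516173
Cov = 109.959184
r = 109.959184/(11.349728*17.516173) = 0.5531

r = 0.5531
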